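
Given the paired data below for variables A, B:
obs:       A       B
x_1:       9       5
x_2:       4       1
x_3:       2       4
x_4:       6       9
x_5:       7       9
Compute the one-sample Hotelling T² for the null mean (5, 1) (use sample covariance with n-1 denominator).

Step 1 — sample mean vector:
  mean(A) = (9 + 4 + 2 + 6 + 7) / 5 = 28/5 = 5.6
  mean(B) = (5 + 1 + 4 + 9 + 9) / 5 = 28/5 = 5.6
  x̄ = (5.6, 5.6),  deviation x̄ - mu_0 = (5.6, 5.6) - (5, 1) = (0.6, 4.6).

Step 2 — sample covariance matrix, S[i,j] = (1/(n-1)) · Σ_k (x_{k,i} - mean_i) · (x_{k,j} - mean_j), divisor n-1 = 4:
  S[A,A] = ((3.4)·(3.4) + (-1.6)·(-1.6) + (-3.6)·(-3.6) + (0.4)·(0.4) + (1.4)·(1.4)) / 4 = 29.2/4 = 7.3
  S[A,B] = ((3.4)·(-0.6) + (-1.6)·(-4.6) + (-3.6)·(-1.6) + (0.4)·(3.4) + (1.4)·(3.4)) / 4 = 17.2/4 = 4.3
  S[B,B] = ((-0.6)·(-0.6) + (-4.6)·(-4.6) + (-1.6)·(-1.6) + (3.4)·(3.4) + (3.4)·(3.4)) / 4 = 47.2/4 = 11.8
  S = [[7.3, 4.3],
 [4.3, 11.8]].

Step 3 — invert S. det(S) = 7.3·11.8 - (4.3)² = 67.65.
  S^{-1} = (1/det) · [[d, -b], [-b, a]] = [[0.1744, -0.0636],
 [-0.0636, 0.1079]].

Step 4 — quadratic form (x̄ - mu_0)^T · S^{-1} · (x̄ - mu_0):
  S^{-1} · (x̄ - mu_0) = (-0.1877, 0.4582),
  (x̄ - mu_0)^T · [...] = (0.6)·(-0.1877) + (4.6)·(0.4582) = 1.9953.

Step 5 — scale by n: T² = 5 · 1.9953 = 9.9763.

T² ≈ 9.9763


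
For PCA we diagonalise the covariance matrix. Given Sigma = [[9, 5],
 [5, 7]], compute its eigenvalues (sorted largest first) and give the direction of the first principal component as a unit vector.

Step 1 — characteristic polynomial of 2×2 Sigma:
  det(Sigma - λI) = λ² - trace · λ + det = 0.
  trace = 9 + 7 = 16, det = 9·7 - (5)² = 38.
Step 2 — discriminant:
  Δ = trace² - 4·det = 256 - 152 = 104.
Step 3 — eigenvalues:
  λ = (trace ± √Δ)/2 = (16 ± 10.198)/2,
  λ_1 = 13.099,  λ_2 = 2.901.

Step 4 — unit eigenvector for λ_1: solve (Sigma - λ_1 I)v = 0. First row:
  (9 - 13.099)·v_x + (5)·v_y = 0, i.e. (-4.099)·v_x + (5)·v_y = 0,
  so v ∝ (b, λ_1 - a) = (5, 4.099) = u.
  ||u|| = √((5)² + (4.099)²) = √(41.802) ≈ 6.4654,
  v_1 = u/||u|| ≈ (0.7733, 0.634) (||v_1|| = 1).

λ_1 = 13.099,  λ_2 = 2.901;  v_1 ≈ (0.7733, 0.634)


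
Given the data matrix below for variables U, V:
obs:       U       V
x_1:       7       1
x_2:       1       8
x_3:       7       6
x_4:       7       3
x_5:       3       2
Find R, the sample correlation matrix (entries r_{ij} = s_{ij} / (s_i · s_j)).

Step 1 — column means:
  mean(U) = (7 + 1 + 7 + 7 + 3) / 5 = 25/5 = 5
  mean(V) = (1 + 8 + 6 + 3 + 2) / 5 = 20/5 = 4

Step 2 — sample variances and covariances s[i,j] = (1/(n-1)) · Σ_k (x_{k,i} - mean_i) · (x_{k,j} - mean_j), with n-1 = 4:
  s[U,U] = ((2)·(2) + (-4)·(-4) + (2)·(2) + (2)·(2) + (-2)·(-2)) / 4 = 32/4 = 8
  s[U,V] = ((2)·(-3) + (-4)·(4) + (2)·(2) + (2)·(-1) + (-2)·(-2)) / 4 = -16/4 = -4
  s[V,V] = ((-3)·(-3) + (4)·(4) + (2)·(2) + (-1)·(-1) + (-2)·(-2)) / 4 = 34/4 = 8.5
  Sample standard deviations s_i = √(s[i,i]):
  s(U) = √(8) = 2.8284
  s(V) = √(8.5) = 2.9155

Step 3 — r_{ij} = s_{ij} / (s_i · s_j):
  r[U,U] = 1 (diagonal).
  r[U,V] = -4 / (2.8284 · 2.9155) = -4 / 8.2462 = -0.4851
  r[V,V] = 1 (diagonal).

R is symmetric with unit diagonal. Assembling:

R = [[1, -0.4851],
 [-0.4851, 1]]


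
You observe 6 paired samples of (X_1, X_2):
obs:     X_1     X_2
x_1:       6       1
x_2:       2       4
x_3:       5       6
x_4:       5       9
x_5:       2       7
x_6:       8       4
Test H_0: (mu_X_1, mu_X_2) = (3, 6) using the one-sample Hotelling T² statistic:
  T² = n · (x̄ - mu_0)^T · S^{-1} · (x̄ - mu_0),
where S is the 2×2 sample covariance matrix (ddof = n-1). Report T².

Step 1 — sample mean vector:
  mean(X_1) = (6 + 2 + 5 + 5 + 2 + 8) / 6 = 28/6 = 4.6667
  mean(X_2) = (1 + 4 + 6 + 9 + 7 + 4) / 6 = 31/6 = 5.1667
  x̄ = (4.6667, 5.1667),  deviation x̄ - mu_0 = (4.6667, 5.1667) - (3, 6) = (1.6667, -0.8333).

Step 2 — sample covariance matrix, S[i,j] = (1/(n-1)) · Σ_k (x_{k,i} - mean_i) · (x_{k,j} - mean_j), divisor n-1 = 5:
  S[X_1,X_1] = ((1.3333)·(1.3333) + (-2.6667)·(-2.6667) + (0.3333)·(0.3333) + (0.3333)·(0.3333) + (-2.6667)·(-2.6667) + (3.3333)·(3.3333)) / 5 = 27.3333/5 = 5.4667
  S[X_1,X_2] = ((1.3333)·(-4.1667) + (-2.6667)·(-1.1667) + (0.3333)·(0.8333) + (0.3333)·(3.8333) + (-2.6667)·(1.8333) + (3.3333)·(-1.1667)) / 5 = -9.6667/5 = -1.9333
  S[X_2,X_2] = ((-4.1667)·(-4.1667) + (-1.1667)·(-1.1667) + (0.8333)·(0.8333) + (3.8333)·(3.8333) + (1.8333)·(1.8333) + (-1.1667)·(-1.1667)) / 5 = 38.8333/5 = 7.7667
  S = [[5.4667, -1.9333],
 [-1.9333, 7.7667]].

Step 3 — invert S. det(S) = 5.4667·7.7667 - (-1.9333)² = 38.72.
  S^{-1} = (1/det) · [[d, -b], [-b, a]] = [[0.2006, 0.0499],
 [0.0499, 0.1412]].

Step 4 — quadratic form (x̄ - mu_0)^T · S^{-1} · (x̄ - mu_0):
  S^{-1} · (x̄ - mu_0) = (0.2927, -0.0344),
  (x̄ - mu_0)^T · [...] = (1.6667)·(0.2927) + (-0.8333)·(-0.0344) = 0.5165.

Step 5 — scale by n: T² = 6 · 0.5165 = 3.0992.

T² ≈ 3.0992


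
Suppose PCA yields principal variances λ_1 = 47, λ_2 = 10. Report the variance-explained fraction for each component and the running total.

Step 1 — total variance = trace(Sigma) = Σ λ_i = 47 + 10 = 57.

Step 2 — fraction explained by component i = λ_i / Σ λ:
  PC1: 47/57 = 0.8246
  PC2: 10/57 = 0.1754

Step 3 — cumulative fraction after k components = (λ_1 + ... + λ_k) / Σ λ:
  k = 1: 47/57 = 0.8246
  k = 2: (47 + 10)/57 = 57/57 = 1

Summary (fraction, with percent):

explained: PC1 0.8246 (82.46%), PC2 0.1754 (17.54%);  cumulative: 0.8246, 1


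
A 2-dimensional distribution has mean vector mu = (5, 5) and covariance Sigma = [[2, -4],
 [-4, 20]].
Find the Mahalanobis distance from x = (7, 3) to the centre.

Step 1 — centre the observation: (x - mu) = (2, -2).

Step 2 — invert Sigma. det(Sigma) = 2·20 - (-4)² = 24.
  Sigma^{-1} = (1/det) · [[d, -b], [-b, a]] = [[0.8333, 0.1667],
 [0.1667, 0.0833]].

Step 3 — form the quadratic (x - mu)^T · Sigma^{-1} · (x - mu):
  Sigma^{-1} · (x - mu) = (1.3333, 0.1667).
  (x - mu)^T · [Sigma^{-1} · (x - mu)] = (2)·(1.3333) + (-2)·(0.1667) = 2.3333.

Step 4 — take square root: d = √(2.3333) ≈ 1.5275.

d(x, mu) = √(2.3333) ≈ 1.5275


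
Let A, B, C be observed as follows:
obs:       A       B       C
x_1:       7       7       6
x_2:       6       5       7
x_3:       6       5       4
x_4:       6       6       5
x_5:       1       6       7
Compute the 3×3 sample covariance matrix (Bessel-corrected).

Step 1 — column means:
  mean(A) = (7 + 6 + 6 + 6 + 1) / 5 = 26/5 = 5.2
  mean(B) = (7 + 5 + 5 + 6 + 6) / 5 = 29/5 = 5.8
  mean(C) = (6 + 7 + 4 + 5 + 7) / 5 = 29/5 = 5.8

Step 2 — sample covariance S[i,j] = (1/(n-1)) · Σ_k (x_{k,i} - mean_i) · (x_{k,j} - mean_j), with n-1 = 4.
  S[A,A] = ((1.8)·(1.8) + (0.8)·(0.8) + (0.8)·(0.8) + (0.8)·(0.8) + (-4.2)·(-4.2)) / 4 = 22.8/4 = 5.7
  S[A,B] = ((1.8)·(1.2) + (0.8)·(-0.8) + (0.8)·(-0.8) + (0.8)·(0.2) + (-4.2)·(0.2)) / 4 = 0.2/4 = 0.05
  S[A,C] = ((1.8)·(0.2) + (0.8)·(1.2) + (0.8)·(-1.8) + (0.8)·(-0.8) + (-4.2)·(1.2)) / 4 = -5.8/4 = -1.45
  S[B,B] = ((1.2)·(1.2) + (-0.8)·(-0.8) + (-0.8)·(-0.8) + (0.2)·(0.2) + (0.2)·(0.2)) / 4 = 2.8/4 = 0.7
  S[B,C] = ((1.2)·(0.2) + (-0.8)·(1.2) + (-0.8)·(-1.8) + (0.2)·(-0.8) + (0.2)·(1.2)) / 4 = 0.8/4 = 0.2
  S[C,C] = ((0.2)·(0.2) + (1.2)·(1.2) + (-1.8)·(-1.8) + (-0.8)·(-0.8) + (1.2)·(1.2)) / 4 = 6.8/4 = 1.7

S is symmetric (S[j,i] = S[i,j]). Assembling:

S = [[5.7, 0.05, -1.45],
 [0.05, 0.7, 0.2],
 [-1.45, 0.2, 1.7]]


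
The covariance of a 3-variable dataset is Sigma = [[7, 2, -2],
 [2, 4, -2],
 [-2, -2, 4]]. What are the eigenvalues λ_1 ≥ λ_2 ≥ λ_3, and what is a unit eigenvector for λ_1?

Step 1 — characteristic polynomial p(λ) = det(λI - Sigma) = λ³ - tr·λ² + c_1·λ - det, where tr = trace, c_1 = sum of the principal 2×2 minors, det = det(Sigma):
  tr = 7 + 4 + 4 = 15,
  c_1 = (7·4 - (2)²) + (7·4 - (-2)²) + (4·4 - (-2)²) = 24 + 24 + 12 = 60,
  det = 7·(4·4 - (-2)²) - (2)·((2)·4 - (-2)·(-2)) + (-2)·((2)·(-2) - 4·(-2)) = 7·(12) - (2)·(4) + (-2)·(4) = 68.
  So p(λ) = λ³ - 15λ² + 60λ - 68.
Step 2 — look for an integer root (rational root theorem: any rational root is an integer divisor of 68). Testing λ = 2:
  p(2) = 8 - 60 + 120 - 68 = 0  ✓
  Dividing out (λ - 2): p(λ) = (λ - 2)(λ² - 13λ + 34).
Step 3 — remaining eigenvalues from the quadratic λ² - 13λ + 34 = 0:
  Δ = 13² - 4·34 = 169 - 136 = 33,  λ = (13 ± √33)/2 = (13 ± 5.7446)/2 ≈ 9.3723 or 3.6277.
  Sorted: λ_1 = 9.3723,  λ_2 = 3.6277,  λ_3 = 2  (check: sum = 15 = tr ✓).

Step 4 — unit eigenvector for λ_1 ≈ 9.3723: v spans the null space of (Sigma - λ_1 I), whose rows are
  r_1 = (-2.3723, 2, -2),  r_2 = (2, -5.3723, -2),  r_3 = (-2, -2, -5.3723).
  v is orthogonal to every row, so take v ∝ r_1 × r_2 = ((2)·(-2) - (-2)·(-5.3723), (-2)·(2) - (-2.3723)·(-2), (-2.3723)·(-5.3723) - (2)·(2)) ≈ (-14.7446, -8.7446, 8.7446).
  Rescale (multiply by -1 so the first nonzero entry is positive): u = (14.7446, 8.7446, -8.7446).
  ||u|| = √((14.7446)² + (8.7446)² + (-8.7446)²) = √(370.3369) ≈ 19.2441,  v_1 = u/||u|| ≈ (0.7662, 0.4544, -0.4544) (||v_1|| = 1).

λ_1 = 9.3723,  λ_2 = 3.6277,  λ_3 = 2;  v_1 ≈ (0.7662, 0.4544, -0.4544)


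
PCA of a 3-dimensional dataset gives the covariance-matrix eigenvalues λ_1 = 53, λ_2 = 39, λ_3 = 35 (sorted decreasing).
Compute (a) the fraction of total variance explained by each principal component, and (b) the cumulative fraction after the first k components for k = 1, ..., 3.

Step 1 — total variance = trace(Sigma) = Σ λ_i = 53 + 39 + 35 = 127.

Step 2 — fraction explained by component i = λ_i / Σ λ:
  PC1: 53/127 = 0.4173
  PC2: 39/127 = 0.3071
  PC3: 35/127 = 0.2756

Step 3 — cumulative fraction after k components = (λ_1 + ... + λ_k) / Σ λ:
  k = 1: 53/127 = 0.4173
  k = 2: (53 + 39)/127 = 92/127 = 0.7244
  k = 3: (53 + 39 + 35)/127 = 127/127 = 1

Summary (fraction, with percent):

explained: PC1 0.4173 (41.73%), PC2 0.3071 (30.71%), PC3 0.2756 (27.56%);  cumulative: 0.4173, 0.7244, 1


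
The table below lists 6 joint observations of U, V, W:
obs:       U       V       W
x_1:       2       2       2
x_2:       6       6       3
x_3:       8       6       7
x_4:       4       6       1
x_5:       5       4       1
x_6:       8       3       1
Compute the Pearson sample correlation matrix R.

Step 1 — column means:
  mean(U) = (2 + 6 + 8 + 4 + 5 + 8) / 6 = 33/6 = 5.5
  mean(V) = (2 + 6 + 6 + 6 + 4 + 3) / 6 = 27/6 = 4.5
  mean(W) = (2 + 3 + 7 + 1 + 1 + 1) / 6 = 15/6 = 2.5

Step 2 — sample variances and covariances s[i,j] = (1/(n-1)) · Σ_k (x_{k,i} - mean_i) · (x_{k,j} - mean_j), with n-1 = 5:
  s[U,U] = ((-3.5)·(-3.5) + (0.5)·(0.5) + (2.5)·(2.5) + (-1.5)·(-1.5) + (-0.5)·(-0.5) + (2.5)·(2.5)) / 5 = 27.5/5 = 5.5
  s[U,V] = ((-3.5)·(-2.5) + (0.5)·(1.5) + (2.5)·(1.5) + (-1.5)·(1.5) + (-0.5)·(-0.5) + (2.5)·(-1.5)) / 5 = 7.5/5 = 1.5
  s[U,W] = ((-3.5)·(-0.5) + (0.5)·(0.5) + (2.5)·(4.5) + (-1.5)·(-1.5) + (-0.5)·(-1.5) + (2.5)·(-1.5)) / 5 = 12.5/5 = 2.5
  s[V,V] = ((-2.5)·(-2.5) + (1.5)·(1.5) + (1.5)·(1.5) + (1.5)·(1.5) + (-0.5)·(-0.5) + (-1.5)·(-1.5)) / 5 = 15.5/5 = 3.1
  s[V,W] = ((-2.5)·(-0.5) + (1.5)·(0.5) + (1.5)·(4.5) + (1.5)·(-1.5) + (-0.5)·(-1.5) + (-1.5)·(-1.5)) / 5 = 9.5/5 = 1.9
  s[W,W] = ((-0.5)·(-0.5) + (0.5)·(0.5) + (4.5)·(4.5) + (-1.5)·(-1.5) + (-1.5)·(-1.5) + (-1.5)·(-1.5)) / 5 = 27.5/5 = 5.5
  Sample standard deviations s_i = √(s[i,i]):
  s(U) = √(5.5) = 2.3452
  s(V) = √(3.1) = 1.7607
  s(W) = √(5.5) = 2.3452

Step 3 — r_{ij} = s_{ij} / (s_i · s_j):
  r[U,U] = 1 (diagonal).
  r[U,V] = 1.5 / (2.3452 · 1.7607) = 1.5 / 4.1292 = 0.3633
  r[U,W] = 2.5 / (2.3452 · 2.3452) = 2.5 / 5.5 = 0.4545
  r[V,V] = 1 (diagonal).
  r[V,W] = 1.9 / (1.7607 · 2.3452) = 1.9 / 4.1292 = 0.4601
  r[W,W] = 1 (diagonal).

R is symmetric with unit diagonal. Assembling:

R = [[1, 0.3633, 0.4545],
 [0.3633, 1, 0.4601],
 [0.4545, 0.4601, 1]]


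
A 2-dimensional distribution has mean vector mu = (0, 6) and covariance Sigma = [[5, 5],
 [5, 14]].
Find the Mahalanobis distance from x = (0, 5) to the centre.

Step 1 — centre the observation: (x - mu) = (0, -1).

Step 2 — invert Sigma. det(Sigma) = 5·14 - (5)² = 45.
  Sigma^{-1} = (1/det) · [[d, -b], [-b, a]] = [[0.3111, -0.1111],
 [-0.1111, 0.1111]].

Step 3 — form the quadratic (x - mu)^T · Sigma^{-1} · (x - mu):
  Sigma^{-1} · (x - mu) = (0.1111, -0.1111).
  (x - mu)^T · [Sigma^{-1} · (x - mu)] = (0)·(0.1111) + (-1)·(-0.1111) = 0.1111.

Step 4 — take square root: d = √(0.1111) ≈ 0.3333.

d(x, mu) = √(0.1111) ≈ 0.3333


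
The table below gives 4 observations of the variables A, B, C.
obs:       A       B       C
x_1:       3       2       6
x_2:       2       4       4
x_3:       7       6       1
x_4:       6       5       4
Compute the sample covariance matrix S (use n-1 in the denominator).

Step 1 — column means:
  mean(A) = (3 + 2 + 7 + 6) / 4 = 18/4 = 4.5
  mean(B) = (2 + 4 + 6 + 5) / 4 = 17/4 = 4.25
  mean(C) = (6 + 4 + 1 + 4) / 4 = 15/4 = 3.75

Step 2 — sample covariance S[i,j] = (1/(n-1)) · Σ_k (x_{k,i} - mean_i) · (x_{k,j} - mean_j), with n-1 = 3.
  S[A,A] = ((-1.5)·(-1.5) + (-2.5)·(-2.5) + (2.5)·(2.5) + (1.5)·(1.5)) / 3 = 17/3 = 5.6667
  S[A,B] = ((-1.5)·(-2.25) + (-2.5)·(-0.25) + (2.5)·(1.75) + (1.5)·(0.75)) / 3 = 9.5/3 = 3.1667
  S[A,C] = ((-1.5)·(2.25) + (-2.5)·(0.25) + (2.5)·(-2.75) + (1.5)·(0.25)) / 3 = -10.5/3 = -3.5
  S[B,B] = ((-2.25)·(-2.25) + (-0.25)·(-0.25) + (1.75)·(1.75) + (0.75)·(0.75)) / 3 = 8.75/3 = 2.9167
  S[B,C] = ((-2.25)·(2.25) + (-0.25)·(0.25) + (1.75)·(-2.75) + (0.75)·(0.25)) / 3 = -9.75/3 = -3.25
  S[C,C] = ((2.25)·(2.25) + (0.25)·(0.25) + (-2.75)·(-2.75) + (0.25)·(0.25)) / 3 = 12.75/3 = 4.25

S is symmetric (S[j,i] = S[i,j]). Assembling:

S = [[5.6667, 3.1667, -3.5],
 [3.1667, 2.9167, -3.25],
 [-3.5, -3.25, 4.25]]


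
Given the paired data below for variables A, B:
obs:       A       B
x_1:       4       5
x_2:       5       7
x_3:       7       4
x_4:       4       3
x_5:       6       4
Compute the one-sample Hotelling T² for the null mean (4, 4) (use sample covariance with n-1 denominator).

Step 1 — sample mean vector:
  mean(A) = (4 + 5 + 7 + 4 + 6) / 5 = 26/5 = 5.2
  mean(B) = (5 + 7 + 4 + 3 + 4) / 5 = 23/5 = 4.6
  x̄ = (5.2, 4.6),  deviation x̄ - mu_0 = (5.2, 4.6) - (4, 4) = (1.2, 0.6).

Step 2 — sample covariance matrix, S[i,j] = (1/(n-1)) · Σ_k (x_{k,i} - mean_i) · (x_{k,j} - mean_j), divisor n-1 = 4:
  S[A,A] = ((-1.2)·(-1.2) + (-0.2)·(-0.2) + (1.8)·(1.8) + (-1.2)·(-1.2) + (0.8)·(0.8)) / 4 = 6.8/4 = 1.7
  S[A,B] = ((-1.2)·(0.4) + (-0.2)·(2.4) + (1.8)·(-0.6) + (-1.2)·(-1.6) + (0.8)·(-0.6)) / 4 = -0.6/4 = -0.15
  S[B,B] = ((0.4)·(0.4) + (2.4)·(2.4) + (-0.6)·(-0.6) + (-1.6)·(-1.6) + (-0.6)·(-0.6)) / 4 = 9.2/4 = 2.3
  S = [[1.7, -0.15],
 [-0.15, 2.3]].

Step 3 — invert S. det(S) = 1.7·2.3 - (-0.15)² = 3.8875.
  S^{-1} = (1/det) · [[d, -b], [-b, a]] = [[0.5916, 0.0386],
 [0.0386, 0.4373]].

Step 4 — quadratic form (x̄ - mu_0)^T · S^{-1} · (x̄ - mu_0):
  S^{-1} · (x̄ - mu_0) = (0.7331, 0.3087),
  (x̄ - mu_0)^T · [...] = (1.2)·(0.7331) + (0.6)·(0.3087) = 1.065.

Step 5 — scale by n: T² = 5 · 1.065 = 5.3248.

T² ≈ 5.3248


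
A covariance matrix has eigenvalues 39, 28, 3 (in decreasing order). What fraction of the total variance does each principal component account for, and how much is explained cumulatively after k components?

Step 1 — total variance = trace(Sigma) = Σ λ_i = 39 + 28 + 3 = 70.

Step 2 — fraction explained by component i = λ_i / Σ λ:
  PC1: 39/70 = 0.5571
  PC2: 28/70 = 0.4
  PC3: 3/70 = 0.0429

Step 3 — cumulative fraction after k components = (λ_1 + ... + λ_k) / Σ λ:
  k = 1: 39/70 = 0.5571
  k = 2: (39 + 28)/70 = 67/70 = 0.9571
  k = 3: (39 + 28 + 3)/70 = 70/70 = 1

Summary (fraction, with percent):

explained: PC1 0.5571 (55.71%), PC2 0.4 (40%), PC3 0.0429 (4.29%);  cumulative: 0.5571, 0.9571, 1


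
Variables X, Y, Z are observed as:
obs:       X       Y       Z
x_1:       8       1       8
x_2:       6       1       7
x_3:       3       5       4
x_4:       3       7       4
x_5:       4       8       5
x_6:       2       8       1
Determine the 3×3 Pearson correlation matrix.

Step 1 — column means:
  mean(X) = (8 + 6 + 3 + 3 + 4 + 2) / 6 = 26/6 = 4.3333
  mean(Y) = (1 + 1 + 5 + 7 + 8 + 8) / 6 = 30/6 = 5
  mean(Z) = (8 + 7 + 4 + 4 + 5 + 1) / 6 = 29/6 = 4.8333

Step 2 — sample variances and covariances s[i,j] = (1/(n-1)) · Σ_k (x_{k,i} - mean_i) · (x_{k,j} - mean_j), with n-1 = 5:
  s[X,X] = ((3.6667)·(3.6667) + (1.6667)·(1.6667) + (-1.3333)·(-1.3333) + (-1.3333)·(-1.3333) + (-0.3333)·(-0.3333) + (-2.3333)·(-2.3333)) / 5 = 25.3333/5 = 5.0667
  s[X,Y] = ((3.6667)·(-4) + (1.6667)·(-4) + (-1.3333)·(0) + (-1.3333)·(2) + (-0.3333)·(3) + (-2.3333)·(3)) / 5 = -32/5 = -6.4
  s[X,Z] = ((3.6667)·(3.1667) + (1.6667)·(2.1667) + (-1.3333)·(-0.8333) + (-1.3333)·(-0.8333) + (-0.3333)·(0.1667) + (-2.3333)·(-3.8333)) / 5 = 26.3333/5 = 5.2667
  s[Y,Y] = ((-4)·(-4) + (-4)·(-4) + (0)·(0) + (2)·(2) + (3)·(3) + (3)·(3)) / 5 = 54/5 = 10.8
  s[Y,Z] = ((-4)·(3.1667) + (-4)·(2.1667) + (0)·(-0.8333) + (2)·(-0.8333) + (3)·(0.1667) + (3)·(-3.8333)) / 5 = -34/5 = -6.8
  s[Z,Z] = ((3.1667)·(3.1667) + (2.1667)·(2.1667) + (-0.8333)·(-0.8333) + (-0.8333)·(-0.8333) + (0.1667)·(0.1667) + (-3.8333)·(-3.8333)) / 5 = 30.8333/5 = 6.1667
  Sample standard deviations s_i = √(s[i,i]):
  s(X) = √(5.0667) = 2.2509
  s(Y) = √(10.8) = 3.2863
  s(Z) = √(6.1667) = 2.4833

Step 3 — r_{ij} = s_{ij} / (s_i · s_j):
  r[X,X] = 1 (diagonal).
  r[X,Y] = -6.4 / (2.2509 · 3.2863) = -6.4 / 7.3973 = -0.8652
  r[X,Z] = 5.2667 / (2.2509 · 2.4833) = 5.2667 / 5.5897 = 0.9422
  r[Y,Y] = 1 (diagonal).
  r[Y,Z] = -6.8 / (3.2863 · 2.4833) = -6.8 / 8.1609 = -0.8332
  r[Z,Z] = 1 (diagonal).

R is symmetric with unit diagonal. Assembling:

R = [[1, -0.8652, 0.9422],
 [-0.8652, 1, -0.8332],
 [0.9422, -0.8332, 1]]


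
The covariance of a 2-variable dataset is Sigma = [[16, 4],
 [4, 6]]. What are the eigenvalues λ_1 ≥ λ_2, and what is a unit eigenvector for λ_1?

Step 1 — characteristic polynomial of 2×2 Sigma:
  det(Sigma - λI) = λ² - trace · λ + det = 0.
  trace = 16 + 6 = 22, det = 16·6 - (4)² = 80.
Step 2 — discriminant:
  Δ = trace² - 4·det = 484 - 320 = 164.
Step 3 — eigenvalues:
  λ = (trace ± √Δ)/2 = (22 ± 12.8062)/2,
  λ_1 = 17.4031,  λ_2 = 4.5969.

Step 4 — unit eigenvector for λ_1: solve (Sigma - λ_1 I)v = 0. First row:
  (16 - 17.4031)·v_x + (4)·v_y = 0, i.e. (-1.4031)·v_x + (4)·v_y = 0,
  so v ∝ (b, λ_1 - a) = (4, 1.4031) = u.
  ||u|| = √((4)² + (1.4031)²) = √(17.9688) ≈ 4.239,
  v_1 = u/||u|| ≈ (0.9436, 0.331) (||v_1|| = 1).

λ_1 = 17.4031,  λ_2 = 4.5969;  v_1 ≈ (0.9436, 0.331)


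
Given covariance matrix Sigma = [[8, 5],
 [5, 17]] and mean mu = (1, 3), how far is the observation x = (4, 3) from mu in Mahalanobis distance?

Step 1 — centre the observation: (x - mu) = (3, 0).

Step 2 — invert Sigma. det(Sigma) = 8·17 - (5)² = 111.
  Sigma^{-1} = (1/det) · [[d, -b], [-b, a]] = [[0.1532, -0.045],
 [-0.045, 0.0721]].

Step 3 — form the quadratic (x - mu)^T · Sigma^{-1} · (x - mu):
  Sigma^{-1} · (x - mu) = (0.4595, -0.1351).
  (x - mu)^T · [Sigma^{-1} · (x - mu)] = (3)·(0.4595) + (0)·(-0.1351) = 1.3784.

Step 4 — take square root: d = √(1.3784) ≈ 1.174.

d(x, mu) = √(1.3784) ≈ 1.174


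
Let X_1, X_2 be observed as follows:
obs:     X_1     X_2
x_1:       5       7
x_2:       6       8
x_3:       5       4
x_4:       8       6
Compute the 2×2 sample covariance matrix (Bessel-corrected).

Step 1 — column means:
  mean(X_1) = (5 + 6 + 5 + 8) / 4 = 24/4 = 6
  mean(X_2) = (7 + 8 + 4 + 6) / 4 = 25/4 = 6.25

Step 2 — sample covariance S[i,j] = (1/(n-1)) · Σ_k (x_{k,i} - mean_i) · (x_{k,j} - mean_j), with n-1 = 3.
  S[X_1,X_1] = ((-1)·(-1) + (0)·(0) + (-1)·(-1) + (2)·(2)) / 3 = 6/3 = 2
  S[X_1,X_2] = ((-1)·(0.75) + (0)·(1.75) + (-1)·(-2.25) + (2)·(-0.25)) / 3 = 1/3 = 0.3333
  S[X_2,X_2] = ((0.75)·(0.75) + (1.75)·(1.75) + (-2.25)·(-2.25) + (-0.25)·(-0.25)) / 3 = 8.75/3 = 2.9167

S is symmetric (S[j,i] = S[i,j]). Assembling:

S = [[2, 0.3333],
 [0.3333, 2.9167]]


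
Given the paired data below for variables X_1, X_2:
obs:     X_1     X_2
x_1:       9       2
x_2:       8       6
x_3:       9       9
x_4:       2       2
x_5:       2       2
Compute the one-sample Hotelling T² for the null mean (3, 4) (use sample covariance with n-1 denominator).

Step 1 — sample mean vector:
  mean(X_1) = (9 + 8 + 9 + 2 + 2) / 5 = 30/5 = 6
  mean(X_2) = (2 + 6 + 9 + 2 + 2) / 5 = 21/5 = 4.2
  x̄ = (6, 4.2),  deviation x̄ - mu_0 = (6, 4.2) - (3, 4) = (3, 0.2).

Step 2 — sample covariance matrix, S[i,j] = (1/(n-1)) · Σ_k (x_{k,i} - mean_i) · (x_{k,j} - mean_j), divisor n-1 = 4:
  S[X_1,X_1] = ((3)·(3) + (2)·(2) + (3)·(3) + (-4)·(-4) + (-4)·(-4)) / 4 = 54/4 = 13.5
  S[X_1,X_2] = ((3)·(-2.2) + (2)·(1.8) + (3)·(4.8) + (-4)·(-2.2) + (-4)·(-2.2)) / 4 = 29/4 = 7.25
  S[X_2,X_2] = ((-2.2)·(-2.2) + (1.8)·(1.8) + (4.8)·(4.8) + (-2.2)·(-2.2) + (-2.2)·(-2.2)) / 4 = 40.8/4 = 10.2
  S = [[13.5, 7.25],
 [7.25, 10.2]].

Step 3 — invert S. det(S) = 13.5·10.2 - (7.25)² = 85.1375.
  S^{-1} = (1/det) · [[d, -b], [-b, a]] = [[0.1198, -0.0852],
 [-0.0852, 0.1586]].

Step 4 — quadratic form (x̄ - mu_0)^T · S^{-1} · (x̄ - mu_0):
  S^{-1} · (x̄ - mu_0) = (0.3424, -0.2238),
  (x̄ - mu_0)^T · [...] = (3)·(0.3424) + (0.2)·(-0.2238) = 0.9824.

Step 5 — scale by n: T² = 5 · 0.9824 = 4.9121.

T² ≈ 4.9121


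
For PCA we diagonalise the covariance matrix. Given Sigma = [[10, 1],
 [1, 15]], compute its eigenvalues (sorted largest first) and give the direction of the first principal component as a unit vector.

Step 1 — characteristic polynomial of 2×2 Sigma:
  det(Sigma - λI) = λ² - trace · λ + det = 0.
  trace = 10 + 15 = 25, det = 10·15 - (1)² = 149.
Step 2 — discriminant:
  Δ = trace² - 4·det = 625 - 596 = 29.
Step 3 — eigenvalues:
  λ = (trace ± √Δ)/2 = (25 ± 5.3852)/2,
  λ_1 = 15.1926,  λ_2 = 9.8074.

Step 4 — unit eigenvector for λ_1: solve (Sigma - λ_1 I)v = 0. First row:
  (10 - 15.1926)·v_x + (1)·v_y = 0, i.e. (-5.1926)·v_x + (1)·v_y = 0,
  so v ∝ (b, λ_1 - a) = (1, 5.1926) = u.
  ||u|| = √((1)² + (5.1926)²) = √(27.9629) ≈ 5.288,
  v_1 = u/||u|| ≈ (0.1891, 0.982) (||v_1|| = 1).

λ_1 = 15.1926,  λ_2 = 9.8074;  v_1 ≈ (0.1891, 0.982)


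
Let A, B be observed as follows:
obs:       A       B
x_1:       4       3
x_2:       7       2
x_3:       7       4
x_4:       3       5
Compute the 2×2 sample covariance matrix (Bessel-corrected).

Step 1 — column means:
  mean(A) = (4 + 7 + 7 + 3) / 4 = 21/4 = 5.25
  mean(B) = (3 + 2 + 4 + 5) / 4 = 14/4 = 3.5

Step 2 — sample covariance S[i,j] = (1/(n-1)) · Σ_k (x_{k,i} - mean_i) · (x_{k,j} - mean_j), with n-1 = 3.
  S[A,A] = ((-1.25)·(-1.25) + (1.75)·(1.75) + (1.75)·(1.75) + (-2.25)·(-2.25)) / 3 = 12.75/3 = 4.25
  S[A,B] = ((-1.25)·(-0.5) + (1.75)·(-1.5) + (1.75)·(0.5) + (-2.25)·(1.5)) / 3 = -4.5/3 = -1.5
  S[B,B] = ((-0.5)·(-0.5) + (-1.5)·(-1.5) + (0.5)·(0.5) + (1.5)·(1.5)) / 3 = 5/3 = 1.6667

S is symmetric (S[j,i] = S[i,j]). Assembling:

S = [[4.25, -1.5],
 [-1.5, 1.6667]]


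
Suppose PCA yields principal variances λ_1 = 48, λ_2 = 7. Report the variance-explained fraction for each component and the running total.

Step 1 — total variance = trace(Sigma) = Σ λ_i = 48 + 7 = 55.

Step 2 — fraction explained by component i = λ_i / Σ λ:
  PC1: 48/55 = 0.8727
  PC2: 7/55 = 0.1273

Step 3 — cumulative fraction after k components = (λ_1 + ... + λ_k) / Σ λ:
  k = 1: 48/55 = 0.8727
  k = 2: (48 + 7)/55 = 55/55 = 1

Summary (fraction, with percent):

explained: PC1 0.8727 (87.27%), PC2 0.1273 (12.73%);  cumulative: 0.8727, 1


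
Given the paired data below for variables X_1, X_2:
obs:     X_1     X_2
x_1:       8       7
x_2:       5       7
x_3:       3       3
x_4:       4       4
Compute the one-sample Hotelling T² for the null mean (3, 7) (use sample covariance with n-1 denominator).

Step 1 — sample mean vector:
  mean(X_1) = (8 + 5 + 3 + 4) / 4 = 20/4 = 5
  mean(X_2) = (7 + 7 + 3 + 4) / 4 = 21/4 = 5.25
  x̄ = (5, 5.25),  deviation x̄ - mu_0 = (5, 5.25) - (3, 7) = (2, -1.75).

Step 2 — sample covariance matrix, S[i,j] = (1/(n-1)) · Σ_k (x_{k,i} - mean_i) · (x_{k,j} - mean_j), divisor n-1 = 3:
  S[X_1,X_1] = ((3)·(3) + (0)·(0) + (-2)·(-2) + (-1)·(-1)) / 3 = 14/3 = 4.6667
  S[X_1,X_2] = ((3)·(1.75) + (0)·(1.75) + (-2)·(-2.25) + (-1)·(-1.25)) / 3 = 11/3 = 3.6667
  S[X_2,X_2] = ((1.75)·(1.75) + (1.75)·(1.75) + (-2.25)·(-2.25) + (-1.25)·(-1.25)) / 3 = 12.75/3 = 4.25
  S = [[4.6667, 3.6667],
 [3.6667, 4.25]].

Step 3 — invert S. det(S) = 4.6667·4.25 - (3.6667)² = 6.3889.
  S^{-1} = (1/det) · [[d, -b], [-b, a]] = [[0.6652, -0.5739],
 [-0.5739, 0.7304]].

Step 4 — quadratic form (x̄ - mu_0)^T · S^{-1} · (x̄ - mu_0):
  S^{-1} · (x̄ - mu_0) = (2.3348, -2.4261),
  (x̄ - mu_0)^T · [...] = (2)·(2.3348) + (-1.75)·(-2.4261) = 8.9152.

Step 5 — scale by n: T² = 4 · 8.9152 = 35.6609.

T² ≈ 35.6609


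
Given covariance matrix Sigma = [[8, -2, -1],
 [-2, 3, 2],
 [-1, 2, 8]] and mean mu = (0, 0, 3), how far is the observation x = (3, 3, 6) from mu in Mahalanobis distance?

Step 1 — centre the observation: (x - mu) = (3, 3, 3).

Step 2 — invert Sigma (cofactor / det for 3×3, or solve directly):
  Sigma^{-1} = [[0.1504, 0.1053, -0.0075],
 [0.1053, 0.4737, -0.1053],
 [-0.0075, -0.1053, 0.1504]].

Step 3 — form the quadratic (x - mu)^T · Sigma^{-1} · (x - mu):
  Sigma^{-1} · (x - mu) = (0.7444, 1.4211, 0.1128).
  (x - mu)^T · [Sigma^{-1} · (x - mu)] = (3)·(0.7444) + (3)·(1.4211) + (3)·(0.1128) = 6.8346.

Step 4 — take square root: d = √(6.8346) ≈ 2.6143.

d(x, mu) = √(6.8346) ≈ 2.6143


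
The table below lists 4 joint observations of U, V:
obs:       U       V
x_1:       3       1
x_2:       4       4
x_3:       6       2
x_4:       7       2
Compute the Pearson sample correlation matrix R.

Step 1 — column means:
  mean(U) = (3 + 4 + 6 + 7) / 4 = 20/4 = 5
  mean(V) = (1 + 4 + 2 + 2) / 4 = 9/4 = 2.25

Step 2 — sample variances and covariances s[i,j] = (1/(n-1)) · Σ_k (x_{k,i} - mean_i) · (x_{k,j} - mean_j), with n-1 = 3:
  s[U,U] = ((-2)·(-2) + (-1)·(-1) + (1)·(1) + (2)·(2)) / 3 = 10/3 = 3.3333
  s[U,V] = ((-2)·(-1.25) + (-1)·(1.75) + (1)·(-0.25) + (2)·(-0.25)) / 3 = 0/3 = 0
  s[V,V] = ((-1.25)·(-1.25) + (1.75)·(1.75) + (-0.25)·(-0.25) + (-0.25)·(-0.25)) / 3 = 4.75/3 = 1.5833
  Sample standard deviations s_i = √(s[i,i]):
  s(U) = √(3.3333) = 1.8257
  s(V) = √(1.5833) = 1.2583

Step 3 — r_{ij} = s_{ij} / (s_i · s_j):
  r[U,U] = 1 (diagonal).
  r[U,V] = 0 / (1.8257 · 1.2583) = 0 / 2.2973 = 0
  r[V,V] = 1 (diagonal).

R is symmetric with unit diagonal. Assembling:

R = [[1, 0],
 [0, 1]]


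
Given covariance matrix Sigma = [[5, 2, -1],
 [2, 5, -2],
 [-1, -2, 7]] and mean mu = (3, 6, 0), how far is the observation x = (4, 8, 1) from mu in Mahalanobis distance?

Step 1 — centre the observation: (x - mu) = (1, 2, 1).

Step 2 — invert Sigma (cofactor / det for 3×3, or solve directly):
  Sigma^{-1} = [[0.2385, -0.0923, 0.0077],
 [-0.0923, 0.2615, 0.0615],
 [0.0077, 0.0615, 0.1615]].

Step 3 — form the quadratic (x - mu)^T · Sigma^{-1} · (x - mu):
  Sigma^{-1} · (x - mu) = (0.0615, 0.4923, 0.2923).
  (x - mu)^T · [Sigma^{-1} · (x - mu)] = (1)·(0.0615) + (2)·(0.4923) + (1)·(0.2923) = 1.3385.

Step 4 — take square root: d = √(1.3385) ≈ 1.1569.

d(x, mu) = √(1.3385) ≈ 1.1569


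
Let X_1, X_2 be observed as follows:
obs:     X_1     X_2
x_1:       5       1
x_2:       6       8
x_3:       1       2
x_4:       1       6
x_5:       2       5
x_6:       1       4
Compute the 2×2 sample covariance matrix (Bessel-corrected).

Step 1 — column means:
  mean(X_1) = (5 + 6 + 1 + 1 + 2 + 1) / 6 = 16/6 = 2.6667
  mean(X_2) = (1 + 8 + 2 + 6 + 5 + 4) / 6 = 26/6 = 4.3333

Step 2 — sample covariance S[i,j] = (1/(n-1)) · Σ_k (x_{k,i} - mean_i) · (x_{k,j} - mean_j), with n-1 = 5.
  S[X_1,X_1] = ((2.3333)·(2.3333) + (3.3333)·(3.3333) + (-1.6667)·(-1.6667) + (-1.6667)·(-1.6667) + (-0.6667)·(-0.6667) + (-1.6667)·(-1.6667)) / 5 = 25.3333/5 = 5.0667
  S[X_1,X_2] = ((2.3333)·(-3.3333) + (3.3333)·(3.6667) + (-1.6667)·(-2.3333) + (-1.6667)·(1.6667) + (-0.6667)·(0.6667) + (-1.6667)·(-0.3333)) / 5 = 5.6667/5 = 1.1333
  S[X_2,X_2] = ((-3.3333)·(-3.3333) + (3.6667)·(3.6667) + (-2.3333)·(-2.3333) + (1.6667)·(1.6667) + (0.6667)·(0.6667) + (-0.3333)·(-0.3333)) / 5 = 33.3333/5 = 6.6667

S is symmetric (S[j,i] = S[i,j]). Assembling:

S = [[5.0667, 1.1333],
 [1.1333, 6.6667]]


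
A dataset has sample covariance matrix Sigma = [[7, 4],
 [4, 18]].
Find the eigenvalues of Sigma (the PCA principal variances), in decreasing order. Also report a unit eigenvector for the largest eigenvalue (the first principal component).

Step 1 — characteristic polynomial of 2×2 Sigma:
  det(Sigma - λI) = λ² - trace · λ + det = 0.
  trace = 7 + 18 = 25, det = 7·18 - (4)² = 110.
Step 2 — discriminant:
  Δ = trace² - 4·det = 625 - 440 = 185.
Step 3 — eigenvalues:
  λ = (trace ± √Δ)/2 = (25 ± 13.6015)/2,
  λ_1 = 19.3007,  λ_2 = 5.6993.

Step 4 — unit eigenvector for λ_1: solve (Sigma - λ_1 I)v = 0. First row:
  (7 - 19.3007)·v_x + (4)·v_y = 0, i.e. (-12.3007)·v_x + (4)·v_y = 0,
  so v ∝ (b, λ_1 - a) = (4, 12.3007) = u.
  ||u|| = √((4)² + (12.3007)²) = √(167.3081) ≈ 12.9348,
  v_1 = u/||u|| ≈ (0.3092, 0.951) (||v_1|| = 1).

λ_1 = 19.3007,  λ_2 = 5.6993;  v_1 ≈ (0.3092, 0.951)


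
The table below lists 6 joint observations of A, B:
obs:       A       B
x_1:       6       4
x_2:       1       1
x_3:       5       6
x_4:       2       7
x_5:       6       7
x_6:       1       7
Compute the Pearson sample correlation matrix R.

Step 1 — column means:
  mean(A) = (6 + 1 + 5 + 2 + 6 + 1) / 6 = 21/6 = 3.5
  mean(B) = (4 + 1 + 6 + 7 + 7 + 7) / 6 = 32/6 = 5.3333

Step 2 — sample variances and covariances s[i,j] = (1/(n-1)) · Σ_k (x_{k,i} - mean_i) · (x_{k,j} - mean_j), with n-1 = 5:
  s[A,A] = ((2.5)·(2.5) + (-2.5)·(-2.5) + (1.5)·(1.5) + (-1.5)·(-1.5) + (2.5)·(2.5) + (-2.5)·(-2.5)) / 5 = 29.5/5 = 5.9
  s[A,B] = ((2.5)·(-1.3333) + (-2.5)·(-4.3333) + (1.5)·(0.6667) + (-1.5)·(1.6667) + (2.5)·(1.6667) + (-2.5)·(1.6667)) / 5 = 6/5 = 1.2
  s[B,B] = ((-1.3333)·(-1.3333) + (-4.3333)·(-4.3333) + (0.6667)·(0.6667) + (1.6667)·(1.6667) + (1.6667)·(1.6667) + (1.6667)·(1.6667)) / 5 = 29.3333/5 = 5.8667
  Sample standard deviations s_i = √(s[i,i]):
  s(A) = √(5.9) = 2.429
  s(B) = √(5.8667) = 2.4221

Step 3 — r_{ij} = s_{ij} / (s_i · s_j):
  r[A,A] = 1 (diagonal).
  r[A,B] = 1.2 / (2.429 · 2.4221) = 1.2 / 5.8833 = 0.204
  r[B,B] = 1 (diagonal).

R is symmetric with unit diagonal. Assembling:

R = [[1, 0.204],
 [0.204, 1]]


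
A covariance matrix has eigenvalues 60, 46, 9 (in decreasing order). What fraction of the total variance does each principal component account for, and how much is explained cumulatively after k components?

Step 1 — total variance = trace(Sigma) = Σ λ_i = 60 + 46 + 9 = 115.

Step 2 — fraction explained by component i = λ_i / Σ λ:
  PC1: 60/115 = 0.5217
  PC2: 46/115 = 0.4
  PC3: 9/115 = 0.0783

Step 3 — cumulative fraction after k components = (λ_1 + ... + λ_k) / Σ λ:
  k = 1: 60/115 = 0.5217
  k = 2: (60 + 46)/115 = 106/115 = 0.9217
  k = 3: (60 + 46 + 9)/115 = 115/115 = 1

Summary (fraction, with percent):

explained: PC1 0.5217 (52.17%), PC2 0.4 (40%), PC3 0.0783 (7.83%);  cumulative: 0.5217, 0.9217, 1


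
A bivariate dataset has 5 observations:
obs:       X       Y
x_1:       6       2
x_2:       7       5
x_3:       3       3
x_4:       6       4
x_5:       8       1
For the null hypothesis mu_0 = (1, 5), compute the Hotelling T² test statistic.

Step 1 — sample mean vector:
  mean(X) = (6 + 7 + 3 + 6 + 8) / 5 = 30/5 = 6
  mean(Y) = (2 + 5 + 3 + 4 + 1) / 5 = 15/5 = 3
  x̄ = (6, 3),  deviation x̄ - mu_0 = (6, 3) - (1, 5) = (5, -2).

Step 2 — sample covariance matrix, S[i,j] = (1/(n-1)) · Σ_k (x_{k,i} - mean_i) · (x_{k,j} - mean_j), divisor n-1 = 4:
  S[X,X] = ((0)·(0) + (1)·(1) + (-3)·(-3) + (0)·(0) + (2)·(2)) / 4 = 14/4 = 3.5
  S[X,Y] = ((0)·(-1) + (1)·(2) + (-3)·(0) + (0)·(1) + (2)·(-2)) / 4 = -2/4 = -0.5
  S[Y,Y] = ((-1)·(-1) + (2)·(2) + (0)·(0) + (1)·(1) + (-2)·(-2)) / 4 = 10/4 = 2.5
  S = [[3.5, -0.5],
 [-0.5, 2.5]].

Step 3 — invert S. det(S) = 3.5·2.5 - (-0.5)² = 8.5.
  S^{-1} = (1/det) · [[d, -b], [-b, a]] = [[0.2941, 0.0588],
 [0.0588, 0.4118]].

Step 4 — quadratic form (x̄ - mu_0)^T · S^{-1} · (x̄ - mu_0):
  S^{-1} · (x̄ - mu_0) = (1.3529, -0.5294),
  (x̄ - mu_0)^T · [...] = (5)·(1.3529) + (-2)·(-0.5294) = 7.8235.

Step 5 — scale by n: T² = 5 · 7.8235 = 39.1176.

T² ≈ 39.1176


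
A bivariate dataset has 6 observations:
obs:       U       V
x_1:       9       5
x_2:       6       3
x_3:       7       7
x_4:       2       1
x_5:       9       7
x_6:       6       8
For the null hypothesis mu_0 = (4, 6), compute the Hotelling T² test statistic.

Step 1 — sample mean vector:
  mean(U) = (9 + 6 + 7 + 2 + 9 + 6) / 6 = 39/6 = 6.5
  mean(V) = (5 + 3 + 7 + 1 + 7 + 8) / 6 = 31/6 = 5.1667
  x̄ = (6.5, 5.1667),  deviation x̄ - mu_0 = (6.5, 5.1667) - (4, 6) = (2.5, -0.8333).

Step 2 — sample covariance matrix, S[i,j] = (1/(n-1)) · Σ_k (x_{k,i} - mean_i) · (x_{k,j} - mean_j), divisor n-1 = 5:
  S[U,U] = ((2.5)·(2.5) + (-0.5)·(-0.5) + (0.5)·(0.5) + (-4.5)·(-4.5) + (2.5)·(2.5) + (-0.5)·(-0.5)) / 5 = 33.5/5 = 6.7
  S[U,V] = ((2.5)·(-0.1667) + (-0.5)·(-2.1667) + (0.5)·(1.8333) + (-4.5)·(-4.1667) + (2.5)·(1.8333) + (-0.5)·(2.8333)) / 5 = 23.5/5 = 4.7
  S[V,V] = ((-0.1667)·(-0.1667) + (-2.1667)·(-2.1667) + (1.8333)·(1.8333) + (-4.1667)·(-4.1667) + (1.8333)·(1.8333) + (2.8333)·(2.8333)) / 5 = 36.8333/5 = 7.3667
  S = [[6.7, 4.7],
 [4.7, 7.3667]].

Step 3 — invert S. det(S) = 6.7·7.3667 - (4.7)² = 27.2667.
  S^{-1} = (1/det) · [[d, -b], [-b, a]] = [[0.2702, -0.1724],
 [-0.1724, 0.2457]].

Step 4 — quadratic form (x̄ - mu_0)^T · S^{-1} · (x̄ - mu_0):
  S^{-1} · (x̄ - mu_0) = (0.8191, -0.6357),
  (x̄ - mu_0)^T · [...] = (2.5)·(0.8191) + (-0.8333)·(-0.6357) = 2.5774.

Step 5 — scale by n: T² = 6 · 2.5774 = 15.4645.

T² ≈ 15.4645


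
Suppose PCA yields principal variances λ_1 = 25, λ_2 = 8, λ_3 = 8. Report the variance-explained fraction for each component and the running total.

Step 1 — total variance = trace(Sigma) = Σ λ_i = 25 + 8 + 8 = 41.

Step 2 — fraction explained by component i = λ_i / Σ λ:
  PC1: 25/41 = 0.6098
  PC2: 8/41 = 0.1951
  PC3: 8/41 = 0.1951

Step 3 — cumulative fraction after k components = (λ_1 + ... + λ_k) / Σ λ:
  k = 1: 25/41 = 0.6098
  k = 2: (25 + 8)/41 = 33/41 = 0.8049
  k = 3: (25 + 8 + 8)/41 = 41/41 = 1

Summary (fraction, with percent):

explained: PC1 0.6098 (60.98%), PC2 0.1951 (19.51%), PC3 0.1951 (19.51%);  cumulative: 0.6098, 0.8049, 1


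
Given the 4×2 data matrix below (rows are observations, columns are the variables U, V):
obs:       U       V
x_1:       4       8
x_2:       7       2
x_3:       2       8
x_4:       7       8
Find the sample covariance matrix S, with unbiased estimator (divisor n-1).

Step 1 — column means:
  mean(U) = (4 + 7 + 2 + 7) / 4 = 20/4 = 5
  mean(V) = (8 + 2 + 8 + 8) / 4 = 26/4 = 6.5

Step 2 — sample covariance S[i,j] = (1/(n-1)) · Σ_k (x_{k,i} - mean_i) · (x_{k,j} - mean_j), with n-1 = 3.
  S[U,U] = ((-1)·(-1) + (2)·(2) + (-3)·(-3) + (2)·(2)) / 3 = 18/3 = 6
  S[U,V] = ((-1)·(1.5) + (2)·(-4.5) + (-3)·(1.5) + (2)·(1.5)) / 3 = -12/3 = -4
  S[V,V] = ((1.5)·(1.5) + (-4.5)·(-4.5) + (1.5)·(1.5) + (1.5)·(1.5)) / 3 = 27/3 = 9

S is symmetric (S[j,i] = S[i,j]). Assembling:

S = [[6, -4],
 [-4, 9]]


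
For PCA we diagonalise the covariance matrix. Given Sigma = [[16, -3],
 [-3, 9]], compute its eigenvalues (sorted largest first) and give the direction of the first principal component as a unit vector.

Step 1 — characteristic polynomial of 2×2 Sigma:
  det(Sigma - λI) = λ² - trace · λ + det = 0.
  trace = 16 + 9 = 25, det = 16·9 - (-3)² = 135.
Step 2 — discriminant:
  Δ = trace² - 4·det = 625 - 540 = 85.
Step 3 — eigenvalues:
  λ = (trace ± √Δ)/2 = (25 ± 9.2195)/2,
  λ_1 = 17.1098,  λ_2 = 7.8902.

Step 4 — unit eigenvector for λ_1: solve (Sigma - λ_1 I)v = 0. First row:
  (16 - 17.1098)·v_x + (-3)·v_y = 0, i.e. (-1.1098)·v_x + (-3)·v_y = 0,
  so v ∝ (b, λ_1 - a) = (-3, 1.1098); multiply by -1 so the first entry is positive: u = (3, -1.1098).
  ||u|| = √((3)² + (-1.1098)²) = √(10.2316) ≈ 3.1987,
  v_1 = u/||u|| ≈ (0.9379, -0.3469) (||v_1|| = 1).

λ_1 = 17.1098,  λ_2 = 7.8902;  v_1 ≈ (0.9379, -0.3469)


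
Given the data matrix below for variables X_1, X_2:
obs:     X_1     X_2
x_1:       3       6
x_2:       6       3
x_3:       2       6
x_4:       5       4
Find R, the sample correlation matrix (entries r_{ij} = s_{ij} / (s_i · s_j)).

Step 1 — column means:
  mean(X_1) = (3 + 6 + 2 + 5) / 4 = 16/4 = 4
  mean(X_2) = (6 + 3 + 6 + 4) / 4 = 19/4 = 4.75

Step 2 — sample variances and covariances s[i,j] = (1/(n-1)) · Σ_k (x_{k,i} - mean_i) · (x_{k,j} - mean_j), with n-1 = 3:
  s[X_1,X_1] = ((-1)·(-1) + (2)·(2) + (-2)·(-2) + (1)·(1)) / 3 = 10/3 = 3.3333
  s[X_1,X_2] = ((-1)·(1.25) + (2)·(-1.75) + (-2)·(1.25) + (1)·(-0.75)) / 3 = -8/3 = -2.6667
  s[X_2,X_2] = ((1.25)·(1.25) + (-1.75)·(-1.75) + (1.25)·(1.25) + (-0.75)·(-0.75)) / 3 = 6.75/3 = 2.25
  Sample standard deviations s_i = √(s[i,i]):
  s(X_1) = √(3.3333) = 1.8257
  s(X_2) = √(2.25) = 1.5

Step 3 — r_{ij} = s_{ij} / (s_i · s_j):
  r[X_1,X_1] = 1 (diagonal).
  r[X_1,X_2] = -2.6667 / (1.8257 · 1.5) = -2.6667 / 2.7386 = -0.9737
  r[X_2,X_2] = 1 (diagonal).

R is symmetric with unit diagonal. Assembling:

R = [[1, -0.9737],
 [-0.9737, 1]]


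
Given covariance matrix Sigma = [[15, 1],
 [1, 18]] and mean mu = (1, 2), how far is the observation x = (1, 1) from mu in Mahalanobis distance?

Step 1 — centre the observation: (x - mu) = (0, -1).

Step 2 — invert Sigma. det(Sigma) = 15·18 - (1)² = 269.
  Sigma^{-1} = (1/det) · [[d, -b], [-b, a]] = [[0.0669, -0.0037],
 [-0.0037, 0.0558]].

Step 3 — form the quadratic (x - mu)^T · Sigma^{-1} · (x - mu):
  Sigma^{-1} · (x - mu) = (0.0037, -0.0558).
  (x - mu)^T · [Sigma^{-1} · (x - mu)] = (0)·(0.0037) + (-1)·(-0.0558) = 0.0558.

Step 4 — take square root: d = √(0.0558) ≈ 0.2361.

d(x, mu) = √(0.0558) ≈ 0.2361


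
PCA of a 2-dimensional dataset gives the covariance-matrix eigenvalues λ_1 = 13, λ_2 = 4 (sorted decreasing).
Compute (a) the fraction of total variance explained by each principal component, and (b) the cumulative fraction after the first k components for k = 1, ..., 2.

Step 1 — total variance = trace(Sigma) = Σ λ_i = 13 + 4 = 17.

Step 2 — fraction explained by component i = λ_i / Σ λ:
  PC1: 13/17 = 0.7647
  PC2: 4/17 = 0.2353

Step 3 — cumulative fraction after k components = (λ_1 + ... + λ_k) / Σ λ:
  k = 1: 13/17 = 0.7647
  k = 2: (13 + 4)/17 = 17/17 = 1

Summary (fraction, with percent):

explained: PC1 0.7647 (76.47%), PC2 0.2353 (23.53%);  cumulative: 0.7647, 1


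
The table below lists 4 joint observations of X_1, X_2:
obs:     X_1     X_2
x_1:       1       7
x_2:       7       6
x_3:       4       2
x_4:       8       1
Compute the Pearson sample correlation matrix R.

Step 1 — column means:
  mean(X_1) = (1 + 7 + 4 + 8) / 4 = 20/4 = 5
  mean(X_2) = (7 + 6 + 2 + 1) / 4 = 16/4 = 4

Step 2 — sample variances and covariances s[i,j] = (1/(n-1)) · Σ_k (x_{k,i} - mean_i) · (x_{k,j} - mean_j), with n-1 = 3:
  s[X_1,X_1] = ((-4)·(-4) + (2)·(2) + (-1)·(-1) + (3)·(3)) / 3 = 30/3 = 10
  s[X_1,X_2] = ((-4)·(3) + (2)·(2) + (-1)·(-2) + (3)·(-3)) / 3 = -15/3 = -5
  s[X_2,X_2] = ((3)·(3) + (2)·(2) + (-2)·(-2) + (-3)·(-3)) / 3 = 26/3 = 8.6667
  Sample standard deviations s_i = √(s[i,i]):
  s(X_1) = √(10) = 3.1623
  s(X_2) = √(8.6667) = 2.9439

Step 3 — r_{ij} = s_{ij} / (s_i · s_j):
  r[X_1,X_1] = 1 (diagonal).
  r[X_1,X_2] = -5 / (3.1623 · 2.9439) = -5 / 9.3095 = -0.5371
  r[X_2,X_2] = 1 (diagonal).

R is symmetric with unit diagonal. Assembling:

R = [[1, -0.5371],
 [-0.5371, 1]]
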